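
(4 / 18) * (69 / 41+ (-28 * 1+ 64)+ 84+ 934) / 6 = 43283 / 1107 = 39.10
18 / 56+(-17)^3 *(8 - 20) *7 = 11555385 / 28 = 412692.32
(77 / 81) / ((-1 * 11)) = -7 / 81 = -0.09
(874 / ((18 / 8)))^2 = 12222016 / 81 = 150889.09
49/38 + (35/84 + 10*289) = 659309/228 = 2891.71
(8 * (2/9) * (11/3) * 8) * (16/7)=22528/189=119.20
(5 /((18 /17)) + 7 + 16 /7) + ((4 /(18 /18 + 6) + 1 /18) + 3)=1111 /63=17.63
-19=-19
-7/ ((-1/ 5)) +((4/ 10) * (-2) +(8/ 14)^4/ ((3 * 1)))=1232993/ 36015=34.24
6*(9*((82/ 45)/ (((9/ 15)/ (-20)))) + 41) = -3034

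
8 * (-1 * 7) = -56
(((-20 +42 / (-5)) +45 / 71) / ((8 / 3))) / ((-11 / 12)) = 88713 / 7810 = 11.36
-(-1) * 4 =4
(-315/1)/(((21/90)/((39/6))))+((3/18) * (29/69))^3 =-622655934211/70957944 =-8775.00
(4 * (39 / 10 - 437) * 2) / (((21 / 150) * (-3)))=173240 / 21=8249.52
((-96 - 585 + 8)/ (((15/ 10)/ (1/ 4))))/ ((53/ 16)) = -5384/ 159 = -33.86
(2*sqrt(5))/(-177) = -2*sqrt(5)/177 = -0.03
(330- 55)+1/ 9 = 2476/ 9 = 275.11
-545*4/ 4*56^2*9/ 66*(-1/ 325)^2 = -512736/ 232375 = -2.21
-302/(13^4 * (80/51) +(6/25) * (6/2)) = -192525/28561459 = -0.01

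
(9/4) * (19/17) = 171/68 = 2.51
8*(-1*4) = -32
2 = 2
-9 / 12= -3 / 4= -0.75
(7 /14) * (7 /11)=7 /22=0.32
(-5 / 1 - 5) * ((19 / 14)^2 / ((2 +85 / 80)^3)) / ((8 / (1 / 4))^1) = -115520 / 5764801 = -0.02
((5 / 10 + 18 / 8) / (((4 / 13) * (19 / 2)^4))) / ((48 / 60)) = 715 / 521284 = 0.00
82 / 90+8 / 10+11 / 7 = 1034 / 315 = 3.28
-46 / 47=-0.98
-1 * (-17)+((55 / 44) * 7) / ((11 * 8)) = 6019 / 352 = 17.10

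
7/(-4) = -7/4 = -1.75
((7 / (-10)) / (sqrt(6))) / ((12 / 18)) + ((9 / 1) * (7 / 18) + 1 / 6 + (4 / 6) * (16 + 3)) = 49 / 3 - 7 * sqrt(6) / 40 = 15.90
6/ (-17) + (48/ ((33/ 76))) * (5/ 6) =51482/ 561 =91.77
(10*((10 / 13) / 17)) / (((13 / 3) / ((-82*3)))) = -73800 / 2873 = -25.69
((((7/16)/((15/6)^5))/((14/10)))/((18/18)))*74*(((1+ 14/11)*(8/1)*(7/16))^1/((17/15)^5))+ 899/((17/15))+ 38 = 12998322011/15618427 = 832.24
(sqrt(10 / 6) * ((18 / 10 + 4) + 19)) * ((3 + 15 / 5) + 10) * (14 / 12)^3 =85064 * sqrt(15) / 405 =813.46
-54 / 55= -0.98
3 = 3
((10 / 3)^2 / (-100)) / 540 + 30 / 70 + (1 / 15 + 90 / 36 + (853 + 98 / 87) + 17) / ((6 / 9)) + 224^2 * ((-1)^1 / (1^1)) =-4820926325 / 98658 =-48865.03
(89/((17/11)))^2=958441/289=3316.40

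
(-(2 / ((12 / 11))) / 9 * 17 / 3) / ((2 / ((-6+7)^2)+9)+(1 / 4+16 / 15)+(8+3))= -1870 / 37773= -0.05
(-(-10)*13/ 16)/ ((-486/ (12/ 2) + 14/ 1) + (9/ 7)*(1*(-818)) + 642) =-455/ 26696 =-0.02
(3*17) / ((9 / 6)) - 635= -601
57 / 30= 19 / 10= 1.90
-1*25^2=-625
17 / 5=3.40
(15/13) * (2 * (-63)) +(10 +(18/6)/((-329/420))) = -85060/611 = -139.21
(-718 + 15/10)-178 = -1789/2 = -894.50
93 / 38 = 2.45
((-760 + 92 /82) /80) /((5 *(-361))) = 15557 /2960200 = 0.01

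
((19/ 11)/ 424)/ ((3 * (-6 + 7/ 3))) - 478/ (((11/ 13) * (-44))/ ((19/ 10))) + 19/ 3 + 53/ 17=442770193/ 13082520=33.84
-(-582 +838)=-256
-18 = -18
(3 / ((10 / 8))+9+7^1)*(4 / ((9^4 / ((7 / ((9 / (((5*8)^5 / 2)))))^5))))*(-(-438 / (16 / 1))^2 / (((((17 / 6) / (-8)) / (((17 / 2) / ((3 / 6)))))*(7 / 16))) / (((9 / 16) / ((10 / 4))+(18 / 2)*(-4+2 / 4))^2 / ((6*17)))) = 72098194730761899612097740800000000000000000000000000 / 7485351267969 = 9631905324107027421487878000000000000000.00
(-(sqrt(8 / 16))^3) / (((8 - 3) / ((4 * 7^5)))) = -16807 * sqrt(2) / 5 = -4753.74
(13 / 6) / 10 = 13 / 60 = 0.22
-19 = -19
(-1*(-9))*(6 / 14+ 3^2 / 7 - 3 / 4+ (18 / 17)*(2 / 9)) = 5139 / 476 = 10.80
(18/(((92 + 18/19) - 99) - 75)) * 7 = -171/110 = -1.55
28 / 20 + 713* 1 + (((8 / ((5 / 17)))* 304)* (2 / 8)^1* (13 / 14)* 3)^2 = 40624083844 / 1225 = 33162517.42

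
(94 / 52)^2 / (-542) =-2209 / 366392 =-0.01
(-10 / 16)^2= 25 / 64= 0.39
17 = 17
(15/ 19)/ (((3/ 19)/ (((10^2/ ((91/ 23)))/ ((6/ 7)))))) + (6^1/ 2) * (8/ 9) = 5854/ 39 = 150.10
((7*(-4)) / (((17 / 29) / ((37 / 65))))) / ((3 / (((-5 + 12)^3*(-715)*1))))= 113356012 / 51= 2222666.90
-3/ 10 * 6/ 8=-0.22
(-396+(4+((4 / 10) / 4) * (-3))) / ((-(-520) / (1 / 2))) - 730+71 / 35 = -53023781 / 72800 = -728.35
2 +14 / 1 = 16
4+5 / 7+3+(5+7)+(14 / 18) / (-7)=1235 / 63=19.60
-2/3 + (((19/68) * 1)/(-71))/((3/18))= -4999/7242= -0.69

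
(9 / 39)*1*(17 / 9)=17 / 39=0.44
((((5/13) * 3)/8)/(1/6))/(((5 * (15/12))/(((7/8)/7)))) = 9/520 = 0.02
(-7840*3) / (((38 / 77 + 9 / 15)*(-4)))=2263800 / 421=5377.20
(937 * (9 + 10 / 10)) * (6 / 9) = 6246.67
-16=-16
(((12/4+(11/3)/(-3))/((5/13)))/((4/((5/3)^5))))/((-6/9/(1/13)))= -1250/729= -1.71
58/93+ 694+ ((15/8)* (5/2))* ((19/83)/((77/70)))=695.60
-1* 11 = -11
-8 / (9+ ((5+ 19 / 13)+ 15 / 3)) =-52 / 133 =-0.39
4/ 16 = 1/ 4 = 0.25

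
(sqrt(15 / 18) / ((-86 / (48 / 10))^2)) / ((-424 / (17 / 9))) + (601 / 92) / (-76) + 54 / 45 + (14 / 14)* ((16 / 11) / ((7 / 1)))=3558279 / 2691920- 17* sqrt(30) / 7349775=1.32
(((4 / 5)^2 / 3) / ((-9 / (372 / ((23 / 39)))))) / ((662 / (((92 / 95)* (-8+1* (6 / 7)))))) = 103168 / 660345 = 0.16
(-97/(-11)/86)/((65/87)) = 8439/61490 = 0.14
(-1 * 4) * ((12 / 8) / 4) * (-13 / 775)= 39 / 1550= 0.03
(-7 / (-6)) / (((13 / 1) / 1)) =7 / 78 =0.09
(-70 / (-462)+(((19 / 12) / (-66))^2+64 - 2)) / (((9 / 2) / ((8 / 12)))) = 38985769 / 4234032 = 9.21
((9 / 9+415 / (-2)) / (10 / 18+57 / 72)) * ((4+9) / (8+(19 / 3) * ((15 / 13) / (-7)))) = -5862948 / 20467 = -286.46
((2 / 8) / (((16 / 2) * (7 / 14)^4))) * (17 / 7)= 17 / 14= 1.21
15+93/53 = 888/53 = 16.75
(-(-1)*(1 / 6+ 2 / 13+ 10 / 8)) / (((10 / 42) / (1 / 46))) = 343 / 2392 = 0.14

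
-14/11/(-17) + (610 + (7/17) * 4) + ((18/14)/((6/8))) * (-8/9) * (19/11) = 2391896/3927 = 609.09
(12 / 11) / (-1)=-1.09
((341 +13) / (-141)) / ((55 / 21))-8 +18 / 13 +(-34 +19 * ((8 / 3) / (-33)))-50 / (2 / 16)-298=-224144816 / 302445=-741.11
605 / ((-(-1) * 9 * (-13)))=-5.17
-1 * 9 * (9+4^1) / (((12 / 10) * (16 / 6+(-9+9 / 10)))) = 2925 / 163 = 17.94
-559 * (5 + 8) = -7267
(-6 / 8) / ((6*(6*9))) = -1 / 432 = -0.00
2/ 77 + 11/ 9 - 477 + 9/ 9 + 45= -297818/ 693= -429.75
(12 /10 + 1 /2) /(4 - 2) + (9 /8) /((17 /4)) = 379 /340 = 1.11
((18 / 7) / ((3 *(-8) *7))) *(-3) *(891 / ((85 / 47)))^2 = 15783148161 / 1416100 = 11145.50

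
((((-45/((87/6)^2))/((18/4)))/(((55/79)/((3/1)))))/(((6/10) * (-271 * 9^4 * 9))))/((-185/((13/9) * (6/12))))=-4108/49296348648657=-0.00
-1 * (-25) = 25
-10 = -10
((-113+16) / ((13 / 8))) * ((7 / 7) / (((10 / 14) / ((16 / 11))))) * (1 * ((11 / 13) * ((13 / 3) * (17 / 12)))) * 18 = -738752 / 65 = -11365.42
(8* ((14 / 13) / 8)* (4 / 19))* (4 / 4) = 56 / 247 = 0.23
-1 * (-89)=89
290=290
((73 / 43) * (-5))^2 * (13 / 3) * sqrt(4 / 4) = 1731925 / 5547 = 312.23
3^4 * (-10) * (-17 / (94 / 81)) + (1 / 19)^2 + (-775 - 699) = 176314974 / 16967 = 10391.64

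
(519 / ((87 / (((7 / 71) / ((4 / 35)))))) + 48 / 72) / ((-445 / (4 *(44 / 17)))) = -6319588 / 46729005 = -0.14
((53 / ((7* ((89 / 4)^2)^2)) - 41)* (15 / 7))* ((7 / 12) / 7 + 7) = -7652979079575 / 12297479236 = -622.32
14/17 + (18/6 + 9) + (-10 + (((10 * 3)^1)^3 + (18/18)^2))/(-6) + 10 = -152173/34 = -4475.68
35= 35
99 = 99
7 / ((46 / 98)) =343 / 23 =14.91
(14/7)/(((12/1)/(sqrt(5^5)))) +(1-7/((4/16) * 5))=4.72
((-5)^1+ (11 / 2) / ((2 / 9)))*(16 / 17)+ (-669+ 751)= 1710 / 17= 100.59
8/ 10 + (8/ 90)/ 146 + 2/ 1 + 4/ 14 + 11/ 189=43385/ 13797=3.14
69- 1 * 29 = 40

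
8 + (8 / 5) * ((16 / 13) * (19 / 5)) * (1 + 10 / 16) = 20.16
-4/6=-2/3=-0.67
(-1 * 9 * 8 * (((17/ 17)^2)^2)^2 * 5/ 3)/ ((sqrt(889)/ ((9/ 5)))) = -216 * sqrt(889)/ 889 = -7.24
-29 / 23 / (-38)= 29 / 874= 0.03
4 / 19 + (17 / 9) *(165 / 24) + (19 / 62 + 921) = 39630407 / 42408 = 934.50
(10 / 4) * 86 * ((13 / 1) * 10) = 27950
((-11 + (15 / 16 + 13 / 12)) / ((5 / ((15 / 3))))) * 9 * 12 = -3879 / 4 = -969.75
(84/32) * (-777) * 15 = -244755/8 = -30594.38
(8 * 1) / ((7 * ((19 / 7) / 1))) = 8 / 19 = 0.42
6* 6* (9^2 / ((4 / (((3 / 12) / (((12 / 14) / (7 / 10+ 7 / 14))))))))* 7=35721 / 20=1786.05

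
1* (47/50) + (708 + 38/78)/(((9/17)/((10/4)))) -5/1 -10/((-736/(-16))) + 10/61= 41138544208/12311325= 3341.52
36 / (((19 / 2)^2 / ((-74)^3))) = -58352256 / 361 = -161640.60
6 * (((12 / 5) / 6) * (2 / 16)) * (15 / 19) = 9 / 38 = 0.24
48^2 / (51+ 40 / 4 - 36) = 2304 / 25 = 92.16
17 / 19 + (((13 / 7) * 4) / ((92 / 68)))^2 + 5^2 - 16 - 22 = 18.04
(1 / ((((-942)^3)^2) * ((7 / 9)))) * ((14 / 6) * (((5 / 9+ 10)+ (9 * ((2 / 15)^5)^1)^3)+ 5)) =2335968017586317 / 34975628570114156289550781250000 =0.00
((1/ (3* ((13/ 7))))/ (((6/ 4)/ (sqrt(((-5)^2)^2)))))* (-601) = -1797.86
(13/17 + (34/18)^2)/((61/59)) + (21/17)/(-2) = 600227/167994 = 3.57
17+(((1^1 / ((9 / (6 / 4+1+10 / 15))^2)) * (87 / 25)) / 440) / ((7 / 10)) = 127245269 / 7484400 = 17.00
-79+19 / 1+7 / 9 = -533 / 9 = -59.22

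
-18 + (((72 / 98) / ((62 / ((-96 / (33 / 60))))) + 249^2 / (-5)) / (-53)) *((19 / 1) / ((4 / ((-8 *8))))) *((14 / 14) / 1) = -5944689522 / 83545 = -71155.54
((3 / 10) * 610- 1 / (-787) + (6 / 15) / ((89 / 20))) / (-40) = -6412127 / 1400860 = -4.58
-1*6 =-6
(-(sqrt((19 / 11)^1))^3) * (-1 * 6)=114 * sqrt(209) / 121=13.62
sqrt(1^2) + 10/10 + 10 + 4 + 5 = 21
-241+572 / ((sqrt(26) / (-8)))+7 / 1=-176 * sqrt(26) - 234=-1131.43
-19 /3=-6.33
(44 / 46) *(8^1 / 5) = 176 / 115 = 1.53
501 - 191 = 310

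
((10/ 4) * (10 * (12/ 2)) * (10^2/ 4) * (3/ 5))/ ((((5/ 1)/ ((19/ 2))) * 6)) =1425/ 2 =712.50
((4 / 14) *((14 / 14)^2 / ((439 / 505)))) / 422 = 505 / 648403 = 0.00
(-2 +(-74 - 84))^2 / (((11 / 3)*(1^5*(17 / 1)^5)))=76800 / 15618427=0.00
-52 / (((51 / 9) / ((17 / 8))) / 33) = -643.50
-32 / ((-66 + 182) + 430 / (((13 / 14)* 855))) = -2223 / 8096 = -0.27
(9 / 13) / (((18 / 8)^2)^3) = 4096 / 767637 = 0.01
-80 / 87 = -0.92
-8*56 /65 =-448 /65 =-6.89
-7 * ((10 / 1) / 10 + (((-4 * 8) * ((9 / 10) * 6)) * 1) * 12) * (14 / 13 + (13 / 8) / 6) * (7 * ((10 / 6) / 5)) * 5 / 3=427048867 / 5616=76041.46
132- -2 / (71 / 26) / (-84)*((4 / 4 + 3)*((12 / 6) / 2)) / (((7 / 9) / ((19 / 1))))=456264 / 3479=131.15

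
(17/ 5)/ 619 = 17/ 3095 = 0.01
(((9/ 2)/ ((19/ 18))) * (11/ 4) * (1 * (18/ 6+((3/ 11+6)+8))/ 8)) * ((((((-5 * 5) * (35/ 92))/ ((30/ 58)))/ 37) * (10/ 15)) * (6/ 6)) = -228375/ 27232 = -8.39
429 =429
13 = 13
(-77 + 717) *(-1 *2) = -1280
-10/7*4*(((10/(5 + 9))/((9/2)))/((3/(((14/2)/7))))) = -400/1323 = -0.30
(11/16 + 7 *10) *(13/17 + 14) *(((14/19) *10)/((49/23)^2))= 750865245/443156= 1694.36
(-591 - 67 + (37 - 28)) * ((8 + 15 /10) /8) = -12331 /16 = -770.69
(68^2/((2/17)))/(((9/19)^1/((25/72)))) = 2333675/81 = 28810.80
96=96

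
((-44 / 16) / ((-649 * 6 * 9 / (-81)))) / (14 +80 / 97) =-291 / 678736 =-0.00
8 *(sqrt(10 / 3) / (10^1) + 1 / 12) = 2 / 3 + 4 *sqrt(30) / 15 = 2.13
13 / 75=0.17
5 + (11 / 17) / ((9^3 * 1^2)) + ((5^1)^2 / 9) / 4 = 282329 / 49572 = 5.70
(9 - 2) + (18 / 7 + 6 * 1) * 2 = 24.14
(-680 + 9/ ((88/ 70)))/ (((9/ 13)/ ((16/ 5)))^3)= -13320639488/ 200475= -66445.39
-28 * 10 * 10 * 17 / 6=-23800 / 3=-7933.33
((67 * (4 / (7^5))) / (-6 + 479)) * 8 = 2144 / 7949711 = 0.00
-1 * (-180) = 180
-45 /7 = -6.43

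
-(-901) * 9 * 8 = 64872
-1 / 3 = -0.33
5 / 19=0.26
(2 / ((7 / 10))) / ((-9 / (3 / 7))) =-20 / 147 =-0.14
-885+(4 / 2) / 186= -82304 / 93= -884.99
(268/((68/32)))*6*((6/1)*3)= 13620.71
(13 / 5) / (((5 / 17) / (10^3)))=8840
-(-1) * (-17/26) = -17/26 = -0.65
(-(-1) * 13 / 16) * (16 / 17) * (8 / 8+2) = 39 / 17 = 2.29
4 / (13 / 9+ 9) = 18 / 47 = 0.38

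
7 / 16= 0.44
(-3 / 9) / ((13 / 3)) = -1 / 13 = -0.08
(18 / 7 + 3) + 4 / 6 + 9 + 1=341 / 21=16.24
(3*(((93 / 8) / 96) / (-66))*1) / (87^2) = -31 / 42628608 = -0.00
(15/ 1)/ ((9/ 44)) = 220/ 3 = 73.33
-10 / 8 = -5 / 4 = -1.25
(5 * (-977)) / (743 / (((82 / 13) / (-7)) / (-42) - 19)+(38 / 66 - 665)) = 5846582940 / 842067977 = 6.94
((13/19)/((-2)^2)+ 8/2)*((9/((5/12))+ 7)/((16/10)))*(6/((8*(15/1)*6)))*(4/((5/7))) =317317/91200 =3.48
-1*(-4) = 4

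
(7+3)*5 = 50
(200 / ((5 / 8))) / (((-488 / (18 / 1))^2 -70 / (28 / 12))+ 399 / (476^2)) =167795712 / 369682325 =0.45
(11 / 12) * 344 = 946 / 3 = 315.33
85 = 85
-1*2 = -2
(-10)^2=100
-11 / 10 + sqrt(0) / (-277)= -11 / 10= -1.10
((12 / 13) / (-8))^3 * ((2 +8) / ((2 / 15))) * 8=-2025 / 2197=-0.92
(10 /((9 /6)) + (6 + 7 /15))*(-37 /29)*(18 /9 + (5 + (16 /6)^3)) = -5109589 /11745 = -435.04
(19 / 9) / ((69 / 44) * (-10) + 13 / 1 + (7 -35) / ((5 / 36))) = -2090 / 202239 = -0.01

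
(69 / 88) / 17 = 69 / 1496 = 0.05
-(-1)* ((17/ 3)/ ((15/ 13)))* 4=884/ 45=19.64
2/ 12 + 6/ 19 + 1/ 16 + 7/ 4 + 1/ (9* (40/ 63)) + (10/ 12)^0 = 15823/ 4560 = 3.47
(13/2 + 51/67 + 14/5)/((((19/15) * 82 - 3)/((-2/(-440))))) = 20223/44603240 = 0.00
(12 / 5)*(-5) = -12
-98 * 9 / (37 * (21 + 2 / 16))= -7056 / 6253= -1.13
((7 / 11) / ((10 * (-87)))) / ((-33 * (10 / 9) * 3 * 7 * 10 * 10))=1 / 105270000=0.00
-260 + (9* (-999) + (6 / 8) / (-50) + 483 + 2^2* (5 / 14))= -12273221 / 1400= -8766.59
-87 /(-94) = 87 /94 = 0.93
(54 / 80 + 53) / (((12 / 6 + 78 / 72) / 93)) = 599013 / 370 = 1618.95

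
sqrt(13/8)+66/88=3/4+sqrt(26)/4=2.02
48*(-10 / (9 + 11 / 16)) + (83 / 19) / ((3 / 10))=-61822 / 1767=-34.99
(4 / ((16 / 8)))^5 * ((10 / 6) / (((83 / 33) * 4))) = 440 / 83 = 5.30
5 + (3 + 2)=10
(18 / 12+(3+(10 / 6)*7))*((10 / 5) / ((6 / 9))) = 97 / 2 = 48.50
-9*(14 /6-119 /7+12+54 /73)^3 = 75151448 /1167051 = 64.39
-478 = -478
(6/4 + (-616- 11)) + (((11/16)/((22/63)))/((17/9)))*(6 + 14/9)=-4941/8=-617.62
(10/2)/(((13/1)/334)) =128.46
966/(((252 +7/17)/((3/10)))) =3519/3065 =1.15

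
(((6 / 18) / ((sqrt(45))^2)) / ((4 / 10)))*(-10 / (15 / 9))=-1 / 9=-0.11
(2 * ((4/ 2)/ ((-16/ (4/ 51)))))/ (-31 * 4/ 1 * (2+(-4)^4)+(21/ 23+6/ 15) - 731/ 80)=1840/ 3002863527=0.00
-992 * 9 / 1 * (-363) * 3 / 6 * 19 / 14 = 15394104 / 7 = 2199157.71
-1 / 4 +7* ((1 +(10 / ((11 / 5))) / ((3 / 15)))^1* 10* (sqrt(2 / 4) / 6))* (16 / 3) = -1 / 4 +8120* sqrt(2) / 11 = 1043.70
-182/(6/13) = -1183/3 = -394.33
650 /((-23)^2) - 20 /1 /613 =387870 /324277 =1.20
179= 179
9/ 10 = 0.90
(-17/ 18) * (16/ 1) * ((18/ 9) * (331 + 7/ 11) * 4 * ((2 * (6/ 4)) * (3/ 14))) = -1984512/ 77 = -25772.88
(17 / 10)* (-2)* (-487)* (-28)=-231812 / 5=-46362.40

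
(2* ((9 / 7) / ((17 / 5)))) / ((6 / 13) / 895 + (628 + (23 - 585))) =58175 / 5076778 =0.01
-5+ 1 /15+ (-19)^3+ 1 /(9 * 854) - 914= -298905973 /38430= -7777.93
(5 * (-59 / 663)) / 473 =-295 / 313599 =-0.00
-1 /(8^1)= -0.12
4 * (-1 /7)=-4 /7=-0.57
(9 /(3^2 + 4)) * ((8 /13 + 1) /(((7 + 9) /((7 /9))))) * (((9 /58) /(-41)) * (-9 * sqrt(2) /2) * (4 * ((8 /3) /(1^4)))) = 3969 * sqrt(2) /401882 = 0.01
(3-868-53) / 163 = -918 / 163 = -5.63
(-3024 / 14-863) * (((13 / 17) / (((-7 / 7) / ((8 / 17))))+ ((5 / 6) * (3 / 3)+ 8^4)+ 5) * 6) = -7673799445 / 289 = -26552939.26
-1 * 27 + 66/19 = -447/19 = -23.53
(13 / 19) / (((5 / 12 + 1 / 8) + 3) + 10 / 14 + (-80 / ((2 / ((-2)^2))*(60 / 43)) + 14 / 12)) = -0.01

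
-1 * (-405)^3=66430125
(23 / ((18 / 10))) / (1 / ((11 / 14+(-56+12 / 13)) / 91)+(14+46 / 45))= 5681575 / 5934266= 0.96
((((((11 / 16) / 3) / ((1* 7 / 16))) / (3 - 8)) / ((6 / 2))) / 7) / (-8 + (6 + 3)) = -11 / 2205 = -0.00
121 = 121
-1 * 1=-1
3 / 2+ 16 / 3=41 / 6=6.83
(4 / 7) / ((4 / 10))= 10 / 7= 1.43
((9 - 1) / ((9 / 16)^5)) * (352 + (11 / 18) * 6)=50526.65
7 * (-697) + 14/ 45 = -219541/ 45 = -4878.69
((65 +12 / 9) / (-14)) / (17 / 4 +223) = -398 / 19089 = -0.02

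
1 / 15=0.07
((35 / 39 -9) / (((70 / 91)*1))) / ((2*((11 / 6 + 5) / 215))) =-6794 / 41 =-165.71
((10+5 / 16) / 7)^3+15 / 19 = 106424295 / 26693632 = 3.99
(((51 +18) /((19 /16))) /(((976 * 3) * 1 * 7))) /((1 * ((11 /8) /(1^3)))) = 184 /89243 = 0.00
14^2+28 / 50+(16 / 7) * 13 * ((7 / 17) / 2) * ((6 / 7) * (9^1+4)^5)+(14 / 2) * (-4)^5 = 5771430766 / 2975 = 1939976.73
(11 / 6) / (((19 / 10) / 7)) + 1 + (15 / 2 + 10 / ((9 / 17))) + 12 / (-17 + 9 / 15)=468497 / 14022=33.41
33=33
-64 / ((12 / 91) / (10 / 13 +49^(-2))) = -384368 / 1029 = -373.54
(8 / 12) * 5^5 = 6250 / 3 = 2083.33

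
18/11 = 1.64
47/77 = 0.61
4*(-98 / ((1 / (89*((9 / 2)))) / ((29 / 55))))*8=-36423072 / 55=-662237.67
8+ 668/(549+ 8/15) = 75964/8243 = 9.22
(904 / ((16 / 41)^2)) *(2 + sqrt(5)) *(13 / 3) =2469389 / 48 + 2469389 *sqrt(5) / 96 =108963.54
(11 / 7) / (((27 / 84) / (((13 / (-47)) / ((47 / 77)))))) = -44044 / 19881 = -2.22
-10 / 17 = -0.59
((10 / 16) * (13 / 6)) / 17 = 65 / 816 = 0.08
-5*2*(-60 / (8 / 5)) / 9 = 125 / 3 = 41.67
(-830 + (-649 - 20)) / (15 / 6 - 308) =4.91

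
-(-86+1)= 85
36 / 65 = 0.55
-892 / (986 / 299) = -270.49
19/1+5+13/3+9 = 112/3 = 37.33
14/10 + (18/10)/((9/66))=73/5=14.60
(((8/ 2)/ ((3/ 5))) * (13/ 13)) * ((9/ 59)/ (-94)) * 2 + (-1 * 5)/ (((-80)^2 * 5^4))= -48002773/ 2218400000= -0.02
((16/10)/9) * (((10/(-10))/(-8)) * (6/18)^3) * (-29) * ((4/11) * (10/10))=-116/13365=-0.01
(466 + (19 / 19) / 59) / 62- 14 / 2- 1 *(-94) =345741 / 3658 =94.52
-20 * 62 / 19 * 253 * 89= -27921080 / 19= -1469530.53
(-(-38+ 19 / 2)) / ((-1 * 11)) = -57 / 22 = -2.59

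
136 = 136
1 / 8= 0.12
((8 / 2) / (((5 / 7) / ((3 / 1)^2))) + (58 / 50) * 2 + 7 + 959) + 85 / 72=1835821 / 1800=1019.90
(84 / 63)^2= 16 / 9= 1.78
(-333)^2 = 110889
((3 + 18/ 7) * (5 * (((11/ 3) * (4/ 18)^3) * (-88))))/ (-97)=503360/ 494991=1.02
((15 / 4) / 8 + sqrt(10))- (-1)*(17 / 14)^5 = 6.27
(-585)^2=342225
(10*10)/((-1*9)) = -100/9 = -11.11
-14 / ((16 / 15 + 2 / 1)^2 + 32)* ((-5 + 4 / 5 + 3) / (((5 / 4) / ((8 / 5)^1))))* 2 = 12096 / 11645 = 1.04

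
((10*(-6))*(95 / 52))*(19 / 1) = -27075 / 13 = -2082.69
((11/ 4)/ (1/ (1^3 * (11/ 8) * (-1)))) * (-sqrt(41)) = 121 * sqrt(41)/ 32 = 24.21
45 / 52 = 0.87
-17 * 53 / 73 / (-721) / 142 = 901 / 7473886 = 0.00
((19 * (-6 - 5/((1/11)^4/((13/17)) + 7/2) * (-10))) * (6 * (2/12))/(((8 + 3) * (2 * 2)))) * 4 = 41948618/2931203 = 14.31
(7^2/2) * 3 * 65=9555/2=4777.50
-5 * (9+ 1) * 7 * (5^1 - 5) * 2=0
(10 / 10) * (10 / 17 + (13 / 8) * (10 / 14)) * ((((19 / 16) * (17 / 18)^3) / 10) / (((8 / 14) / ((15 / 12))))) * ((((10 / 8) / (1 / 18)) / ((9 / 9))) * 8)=5079175 / 73728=68.89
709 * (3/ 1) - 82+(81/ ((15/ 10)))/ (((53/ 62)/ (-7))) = 1602.81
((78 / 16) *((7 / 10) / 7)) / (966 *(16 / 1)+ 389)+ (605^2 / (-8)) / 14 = -1812395647 / 554575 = -3268.08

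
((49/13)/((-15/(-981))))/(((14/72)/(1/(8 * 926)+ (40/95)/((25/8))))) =170.98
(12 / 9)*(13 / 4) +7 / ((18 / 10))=74 / 9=8.22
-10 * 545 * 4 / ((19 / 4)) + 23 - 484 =-95959 / 19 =-5050.47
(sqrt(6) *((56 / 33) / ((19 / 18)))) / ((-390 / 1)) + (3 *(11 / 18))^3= 1331 / 216 - 56 *sqrt(6) / 13585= 6.15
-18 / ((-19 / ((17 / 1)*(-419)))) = -128214 / 19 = -6748.11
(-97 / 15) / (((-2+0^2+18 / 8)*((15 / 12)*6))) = -776 / 225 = -3.45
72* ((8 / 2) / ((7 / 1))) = 288 / 7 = 41.14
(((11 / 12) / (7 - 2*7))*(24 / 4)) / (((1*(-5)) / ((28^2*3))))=1848 / 5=369.60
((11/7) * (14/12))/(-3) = -11/18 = -0.61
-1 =-1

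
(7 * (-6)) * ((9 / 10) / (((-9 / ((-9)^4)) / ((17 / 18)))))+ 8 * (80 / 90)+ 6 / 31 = 72630967 / 2790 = 26032.60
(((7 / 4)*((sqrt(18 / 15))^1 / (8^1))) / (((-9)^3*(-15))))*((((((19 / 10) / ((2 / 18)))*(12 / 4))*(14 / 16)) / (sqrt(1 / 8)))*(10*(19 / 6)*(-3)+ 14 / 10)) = -12103*sqrt(15) / 180000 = -0.26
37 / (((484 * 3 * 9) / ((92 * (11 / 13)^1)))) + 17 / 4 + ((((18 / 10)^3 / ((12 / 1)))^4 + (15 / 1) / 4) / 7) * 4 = 2806224193322261 / 422296875000000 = 6.65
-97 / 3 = -32.33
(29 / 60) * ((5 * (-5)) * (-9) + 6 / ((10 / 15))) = 1131 / 10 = 113.10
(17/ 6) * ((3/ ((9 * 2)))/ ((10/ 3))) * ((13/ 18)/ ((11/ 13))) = 2873/ 23760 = 0.12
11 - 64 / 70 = 353 / 35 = 10.09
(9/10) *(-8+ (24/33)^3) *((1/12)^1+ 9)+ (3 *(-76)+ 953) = 662.74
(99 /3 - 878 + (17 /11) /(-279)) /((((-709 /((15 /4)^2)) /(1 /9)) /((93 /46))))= 32416525 /8610096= 3.76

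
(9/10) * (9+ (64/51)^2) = 5501/578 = 9.52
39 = 39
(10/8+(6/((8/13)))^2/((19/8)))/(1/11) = 454.04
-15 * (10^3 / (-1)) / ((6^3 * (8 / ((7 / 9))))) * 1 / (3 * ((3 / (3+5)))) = 4375 / 729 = 6.00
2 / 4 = 1 / 2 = 0.50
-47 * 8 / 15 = -376 / 15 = -25.07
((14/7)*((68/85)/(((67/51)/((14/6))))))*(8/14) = 544/335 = 1.62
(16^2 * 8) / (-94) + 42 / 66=-10935 / 517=-21.15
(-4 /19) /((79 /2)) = -8 /1501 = -0.01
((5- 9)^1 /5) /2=-2 /5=-0.40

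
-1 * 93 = -93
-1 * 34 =-34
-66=-66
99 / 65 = 1.52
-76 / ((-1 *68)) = 19 / 17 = 1.12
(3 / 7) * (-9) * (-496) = 13392 / 7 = 1913.14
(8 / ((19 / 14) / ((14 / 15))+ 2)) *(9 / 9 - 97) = -150528 / 677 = -222.35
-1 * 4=-4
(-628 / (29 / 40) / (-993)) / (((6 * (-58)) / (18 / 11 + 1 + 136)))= -0.35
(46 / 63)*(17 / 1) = 782 / 63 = 12.41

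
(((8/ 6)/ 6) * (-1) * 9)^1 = -2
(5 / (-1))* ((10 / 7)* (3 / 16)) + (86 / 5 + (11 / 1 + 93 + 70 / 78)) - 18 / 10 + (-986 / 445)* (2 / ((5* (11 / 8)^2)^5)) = 9370947530102076686123 / 78775200691312125000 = 118.96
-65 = -65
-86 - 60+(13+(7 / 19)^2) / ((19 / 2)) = -144.62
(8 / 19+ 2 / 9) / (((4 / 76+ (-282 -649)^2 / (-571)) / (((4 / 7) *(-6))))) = 31405 / 21614103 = 0.00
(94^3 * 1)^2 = 689869781056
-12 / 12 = -1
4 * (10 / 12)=3.33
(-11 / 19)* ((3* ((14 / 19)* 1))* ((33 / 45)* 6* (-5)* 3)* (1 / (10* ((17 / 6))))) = 91476 / 30685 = 2.98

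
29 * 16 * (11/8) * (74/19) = 47212/19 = 2484.84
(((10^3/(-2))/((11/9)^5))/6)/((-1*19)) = 4920750/3059969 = 1.61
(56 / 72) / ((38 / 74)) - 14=-2135 / 171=-12.49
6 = 6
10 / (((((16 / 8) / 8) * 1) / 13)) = 520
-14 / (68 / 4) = -14 / 17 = -0.82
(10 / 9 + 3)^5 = 69343957 / 59049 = 1174.35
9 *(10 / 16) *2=45 / 4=11.25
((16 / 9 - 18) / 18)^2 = 5329 / 6561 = 0.81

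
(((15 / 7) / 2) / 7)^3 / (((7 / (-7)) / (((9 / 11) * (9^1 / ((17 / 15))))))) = -4100625 / 176002904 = -0.02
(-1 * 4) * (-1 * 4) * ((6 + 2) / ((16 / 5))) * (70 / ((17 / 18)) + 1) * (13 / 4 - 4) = -38310 / 17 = -2253.53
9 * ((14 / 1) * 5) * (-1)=-630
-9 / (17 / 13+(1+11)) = -117 / 173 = -0.68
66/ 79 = 0.84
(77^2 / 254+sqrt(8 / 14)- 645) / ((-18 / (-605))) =-95530105 / 4572+605 *sqrt(7) / 63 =-20869.19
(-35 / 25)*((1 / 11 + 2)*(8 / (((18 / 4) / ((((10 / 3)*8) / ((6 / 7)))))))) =-144256 / 891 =-161.90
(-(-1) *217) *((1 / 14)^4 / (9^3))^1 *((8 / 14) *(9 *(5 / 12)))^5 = 0.00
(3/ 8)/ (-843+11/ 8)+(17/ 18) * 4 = 228895/ 60597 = 3.78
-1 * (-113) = 113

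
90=90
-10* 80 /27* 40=-32000 /27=-1185.19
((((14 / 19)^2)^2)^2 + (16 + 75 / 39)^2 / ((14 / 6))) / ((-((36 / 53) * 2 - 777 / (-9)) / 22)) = -9681791755240778910 / 280136552445624329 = -34.56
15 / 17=0.88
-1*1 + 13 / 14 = -1 / 14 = -0.07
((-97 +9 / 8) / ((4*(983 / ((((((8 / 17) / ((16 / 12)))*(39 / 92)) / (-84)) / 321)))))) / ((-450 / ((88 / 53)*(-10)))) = 109681 / 21971031899040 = 0.00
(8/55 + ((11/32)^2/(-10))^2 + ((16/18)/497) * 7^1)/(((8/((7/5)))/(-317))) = -8.77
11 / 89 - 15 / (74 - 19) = -146 / 979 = -0.15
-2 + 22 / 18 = -7 / 9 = -0.78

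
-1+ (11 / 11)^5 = 0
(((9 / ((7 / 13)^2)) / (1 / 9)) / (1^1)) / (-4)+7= -62.84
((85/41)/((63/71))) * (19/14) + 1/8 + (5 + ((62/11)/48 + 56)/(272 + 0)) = 3679633157/432786816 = 8.50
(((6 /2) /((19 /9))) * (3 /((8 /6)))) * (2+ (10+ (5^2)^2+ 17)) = 2091.08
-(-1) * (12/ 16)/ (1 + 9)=3/ 40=0.08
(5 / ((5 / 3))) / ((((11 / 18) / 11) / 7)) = 378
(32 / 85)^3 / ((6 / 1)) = 16384 / 1842375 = 0.01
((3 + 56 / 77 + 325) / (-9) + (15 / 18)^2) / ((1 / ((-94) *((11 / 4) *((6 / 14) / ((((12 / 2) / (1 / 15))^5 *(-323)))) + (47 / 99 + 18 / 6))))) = 64821546168209272451 / 5538748960800000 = 11703.28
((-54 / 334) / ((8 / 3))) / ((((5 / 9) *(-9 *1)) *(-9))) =-9 / 6680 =-0.00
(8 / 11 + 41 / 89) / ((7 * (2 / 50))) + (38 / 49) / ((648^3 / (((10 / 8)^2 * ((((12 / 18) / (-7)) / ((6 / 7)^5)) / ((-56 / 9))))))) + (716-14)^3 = 345948412.24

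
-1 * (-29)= 29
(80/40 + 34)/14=18/7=2.57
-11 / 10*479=-5269 / 10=-526.90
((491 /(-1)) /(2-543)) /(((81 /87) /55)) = 783145 /14607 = 53.61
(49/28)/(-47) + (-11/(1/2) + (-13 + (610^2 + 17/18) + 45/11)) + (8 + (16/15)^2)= 173128421933/465300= 372079.14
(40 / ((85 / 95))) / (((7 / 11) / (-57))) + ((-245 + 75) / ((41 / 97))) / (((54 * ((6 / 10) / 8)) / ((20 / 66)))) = -52615718360 / 13041567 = -4034.46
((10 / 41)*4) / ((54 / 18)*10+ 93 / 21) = 280 / 9881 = 0.03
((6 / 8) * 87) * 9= 2349 / 4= 587.25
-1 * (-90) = 90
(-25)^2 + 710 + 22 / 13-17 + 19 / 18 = 1320.75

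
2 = 2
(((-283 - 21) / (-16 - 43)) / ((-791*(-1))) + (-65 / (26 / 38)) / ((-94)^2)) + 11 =4534292713 / 412367284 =11.00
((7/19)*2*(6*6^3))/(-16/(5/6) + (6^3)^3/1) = 945/9972701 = 0.00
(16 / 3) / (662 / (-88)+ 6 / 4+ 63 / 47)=-33088 / 29049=-1.14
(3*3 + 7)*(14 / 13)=224 / 13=17.23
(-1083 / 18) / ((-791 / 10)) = 1805 / 2373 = 0.76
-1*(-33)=33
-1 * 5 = -5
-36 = -36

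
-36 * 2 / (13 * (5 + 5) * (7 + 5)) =-3 / 65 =-0.05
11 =11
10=10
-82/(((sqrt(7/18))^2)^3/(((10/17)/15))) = -318816/5831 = -54.68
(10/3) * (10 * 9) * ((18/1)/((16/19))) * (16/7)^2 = 1641600/49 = 33502.04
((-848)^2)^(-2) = 1/517110562816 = 0.00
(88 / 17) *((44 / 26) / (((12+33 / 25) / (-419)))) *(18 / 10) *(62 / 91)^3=-966639301760 / 6161950067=-156.87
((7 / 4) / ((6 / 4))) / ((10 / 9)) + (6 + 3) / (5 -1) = 33 / 10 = 3.30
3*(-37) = -111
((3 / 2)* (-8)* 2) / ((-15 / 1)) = 8 / 5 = 1.60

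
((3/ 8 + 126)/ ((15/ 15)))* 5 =5055/ 8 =631.88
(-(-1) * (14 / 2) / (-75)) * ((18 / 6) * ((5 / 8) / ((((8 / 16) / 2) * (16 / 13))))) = -91 / 160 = -0.57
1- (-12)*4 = 49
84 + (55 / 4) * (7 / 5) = 413 / 4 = 103.25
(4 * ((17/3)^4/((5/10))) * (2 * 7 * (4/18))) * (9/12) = 4677176/243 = 19247.64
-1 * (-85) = 85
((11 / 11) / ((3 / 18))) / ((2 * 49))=3 / 49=0.06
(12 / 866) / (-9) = -2 / 1299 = -0.00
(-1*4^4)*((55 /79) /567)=-14080 /44793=-0.31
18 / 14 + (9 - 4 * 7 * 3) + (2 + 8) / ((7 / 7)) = -446 / 7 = -63.71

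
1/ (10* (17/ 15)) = 3/ 34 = 0.09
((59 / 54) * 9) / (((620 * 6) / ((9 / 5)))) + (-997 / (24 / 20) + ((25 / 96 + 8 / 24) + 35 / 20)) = -61639271 / 74400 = -828.48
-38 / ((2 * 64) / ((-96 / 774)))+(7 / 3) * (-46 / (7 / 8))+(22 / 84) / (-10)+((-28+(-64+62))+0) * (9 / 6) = -756967 / 4515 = -167.66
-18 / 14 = -9 / 7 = -1.29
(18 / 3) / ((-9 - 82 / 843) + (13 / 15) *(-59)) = -1405 / 14104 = -0.10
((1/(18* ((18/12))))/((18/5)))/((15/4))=2/729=0.00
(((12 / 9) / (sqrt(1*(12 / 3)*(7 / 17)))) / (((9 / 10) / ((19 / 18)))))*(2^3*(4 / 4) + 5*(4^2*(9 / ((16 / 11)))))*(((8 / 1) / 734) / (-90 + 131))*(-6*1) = -764560*sqrt(119) / 8531649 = -0.98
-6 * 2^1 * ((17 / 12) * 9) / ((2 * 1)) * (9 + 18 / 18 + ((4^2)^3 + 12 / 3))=-314415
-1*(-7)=7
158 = 158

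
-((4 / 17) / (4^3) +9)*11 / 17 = -26939 / 4624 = -5.83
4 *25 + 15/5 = 103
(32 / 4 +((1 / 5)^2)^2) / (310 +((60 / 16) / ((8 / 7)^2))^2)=327745536 / 13035240625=0.03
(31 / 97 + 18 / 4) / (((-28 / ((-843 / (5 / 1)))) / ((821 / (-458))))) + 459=1012502643 / 2487856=406.98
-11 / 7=-1.57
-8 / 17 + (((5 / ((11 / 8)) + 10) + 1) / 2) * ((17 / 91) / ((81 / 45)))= 12643 / 43758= 0.29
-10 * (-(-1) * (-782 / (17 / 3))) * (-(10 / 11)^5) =-856.87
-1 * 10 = -10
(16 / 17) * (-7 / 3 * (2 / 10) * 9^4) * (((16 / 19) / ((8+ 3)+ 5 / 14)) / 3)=-6096384 / 85595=-71.22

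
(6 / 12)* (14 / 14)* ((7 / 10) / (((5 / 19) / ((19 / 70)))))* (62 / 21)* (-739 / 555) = -8270149 / 5827500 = -1.42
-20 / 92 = -5 / 23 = -0.22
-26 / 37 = -0.70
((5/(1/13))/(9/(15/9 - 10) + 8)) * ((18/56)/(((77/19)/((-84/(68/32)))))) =-29.45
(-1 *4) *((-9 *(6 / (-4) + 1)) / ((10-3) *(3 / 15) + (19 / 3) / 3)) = -5.13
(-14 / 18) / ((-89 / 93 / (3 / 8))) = 217 / 712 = 0.30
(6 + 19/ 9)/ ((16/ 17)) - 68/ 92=26095/ 3312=7.88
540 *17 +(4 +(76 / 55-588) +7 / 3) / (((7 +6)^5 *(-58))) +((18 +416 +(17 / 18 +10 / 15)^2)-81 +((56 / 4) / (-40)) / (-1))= 914863357019341 / 95938398270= 9535.95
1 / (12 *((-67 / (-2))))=1 / 402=0.00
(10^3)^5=1000000000000000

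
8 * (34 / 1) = 272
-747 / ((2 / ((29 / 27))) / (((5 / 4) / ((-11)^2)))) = -12035 / 2904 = -4.14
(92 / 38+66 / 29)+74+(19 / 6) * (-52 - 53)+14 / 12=-417608 / 1653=-252.64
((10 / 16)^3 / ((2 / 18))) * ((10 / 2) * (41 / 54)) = 25625 / 3072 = 8.34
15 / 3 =5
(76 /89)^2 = 5776 /7921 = 0.73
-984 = -984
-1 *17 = -17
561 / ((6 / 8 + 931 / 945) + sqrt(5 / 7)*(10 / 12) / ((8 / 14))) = 66789360 / 102353 - 8019000*sqrt(35) / 102353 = 189.04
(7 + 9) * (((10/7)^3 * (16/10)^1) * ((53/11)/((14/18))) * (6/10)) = 7326720/26411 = 277.41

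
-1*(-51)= 51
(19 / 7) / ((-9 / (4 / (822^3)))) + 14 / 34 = 61234200019 / 148711629402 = 0.41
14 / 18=7 / 9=0.78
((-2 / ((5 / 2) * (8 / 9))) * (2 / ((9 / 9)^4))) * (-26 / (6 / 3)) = 23.40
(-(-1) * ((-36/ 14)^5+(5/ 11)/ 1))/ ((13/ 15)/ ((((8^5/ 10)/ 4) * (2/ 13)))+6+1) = -508753010688/ 31836004277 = -15.98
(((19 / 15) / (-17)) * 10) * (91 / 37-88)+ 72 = 85378 / 629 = 135.74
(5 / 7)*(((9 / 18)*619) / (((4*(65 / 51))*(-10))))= -4.34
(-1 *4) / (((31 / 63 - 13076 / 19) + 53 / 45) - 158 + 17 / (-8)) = 191520 / 40538353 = 0.00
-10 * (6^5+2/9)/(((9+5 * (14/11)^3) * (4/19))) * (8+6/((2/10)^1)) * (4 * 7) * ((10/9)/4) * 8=-94157400752800/2081619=-45232773.51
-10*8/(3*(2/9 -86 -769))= 240/7693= 0.03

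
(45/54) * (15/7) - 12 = -143/14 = -10.21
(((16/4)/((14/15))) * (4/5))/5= 24/35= 0.69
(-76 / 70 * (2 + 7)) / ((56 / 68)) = -2907 / 245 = -11.87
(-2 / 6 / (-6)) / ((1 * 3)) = 1 / 54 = 0.02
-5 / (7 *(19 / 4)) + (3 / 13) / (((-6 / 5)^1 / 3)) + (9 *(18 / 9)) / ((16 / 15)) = 223355 / 13832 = 16.15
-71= -71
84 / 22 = 42 / 11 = 3.82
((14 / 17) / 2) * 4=28 / 17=1.65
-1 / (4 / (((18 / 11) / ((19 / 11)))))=-9 / 38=-0.24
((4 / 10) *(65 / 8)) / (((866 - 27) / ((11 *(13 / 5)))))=1859 / 16780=0.11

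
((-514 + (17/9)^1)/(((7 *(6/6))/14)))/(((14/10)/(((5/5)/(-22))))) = 2095/63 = 33.25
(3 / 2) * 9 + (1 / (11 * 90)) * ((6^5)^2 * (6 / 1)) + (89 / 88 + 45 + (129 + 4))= 161327841 / 440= 366654.18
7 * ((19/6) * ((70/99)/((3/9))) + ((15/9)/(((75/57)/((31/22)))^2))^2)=2391430511687/32942250000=72.59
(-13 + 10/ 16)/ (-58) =99/ 464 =0.21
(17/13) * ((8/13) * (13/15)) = 136/195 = 0.70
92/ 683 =0.13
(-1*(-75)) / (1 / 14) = 1050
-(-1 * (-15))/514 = -15/514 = -0.03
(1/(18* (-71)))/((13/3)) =-1/5538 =-0.00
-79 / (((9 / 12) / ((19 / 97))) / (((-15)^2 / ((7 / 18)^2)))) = -145897200 / 4753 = -30695.81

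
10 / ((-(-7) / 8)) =80 / 7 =11.43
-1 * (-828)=828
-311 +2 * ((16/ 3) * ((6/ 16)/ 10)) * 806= 57/ 5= 11.40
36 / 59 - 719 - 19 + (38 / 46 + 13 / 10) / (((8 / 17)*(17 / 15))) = -15923655 / 21712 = -733.40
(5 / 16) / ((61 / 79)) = 395 / 976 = 0.40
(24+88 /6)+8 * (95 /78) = 1888 /39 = 48.41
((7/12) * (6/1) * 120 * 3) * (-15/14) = -1350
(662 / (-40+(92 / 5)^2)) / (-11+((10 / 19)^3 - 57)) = -56758225 / 1736917584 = -0.03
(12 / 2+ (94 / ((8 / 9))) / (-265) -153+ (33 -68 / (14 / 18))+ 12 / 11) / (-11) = 16384131 / 897820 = 18.25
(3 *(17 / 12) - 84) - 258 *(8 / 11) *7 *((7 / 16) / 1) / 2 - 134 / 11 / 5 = -81291 / 220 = -369.50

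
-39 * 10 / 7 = -390 / 7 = -55.71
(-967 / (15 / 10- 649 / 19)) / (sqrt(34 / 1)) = 18373 * sqrt(34) / 21097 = 5.08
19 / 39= 0.49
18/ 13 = 1.38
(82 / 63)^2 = 6724 / 3969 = 1.69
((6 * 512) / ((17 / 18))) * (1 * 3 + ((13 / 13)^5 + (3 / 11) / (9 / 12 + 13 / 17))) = 13596.48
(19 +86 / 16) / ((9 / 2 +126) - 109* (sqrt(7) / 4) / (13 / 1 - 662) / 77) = 18157160086065 / 97210641679667 - 151739445* sqrt(7) / 194421283359334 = 0.19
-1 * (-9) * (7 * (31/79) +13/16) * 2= 40491/632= 64.07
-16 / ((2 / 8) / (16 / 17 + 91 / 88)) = -23640 / 187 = -126.42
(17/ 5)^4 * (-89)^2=661569841/ 625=1058511.75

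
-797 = -797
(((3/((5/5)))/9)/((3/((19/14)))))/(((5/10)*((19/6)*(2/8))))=8/21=0.38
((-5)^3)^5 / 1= -30517578125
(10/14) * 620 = 3100/7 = 442.86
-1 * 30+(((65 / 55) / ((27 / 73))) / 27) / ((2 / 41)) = -442231 / 16038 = -27.57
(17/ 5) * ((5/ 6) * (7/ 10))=119/ 60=1.98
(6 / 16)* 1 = 3 / 8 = 0.38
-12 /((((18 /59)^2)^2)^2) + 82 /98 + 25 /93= -223033892538702991 /1394943342912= -159887.42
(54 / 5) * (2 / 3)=36 / 5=7.20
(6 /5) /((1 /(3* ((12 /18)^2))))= 8 /5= 1.60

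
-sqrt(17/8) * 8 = -2 * sqrt(34) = -11.66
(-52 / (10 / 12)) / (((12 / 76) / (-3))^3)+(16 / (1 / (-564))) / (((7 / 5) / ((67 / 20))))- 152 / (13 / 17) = 184825408 / 455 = 406209.69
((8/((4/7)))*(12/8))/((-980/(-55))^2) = 363/5488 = 0.07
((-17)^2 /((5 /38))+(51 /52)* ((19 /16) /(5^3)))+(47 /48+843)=948601207 /312000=3040.39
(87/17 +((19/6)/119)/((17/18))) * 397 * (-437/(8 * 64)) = -903010245/517888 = -1743.64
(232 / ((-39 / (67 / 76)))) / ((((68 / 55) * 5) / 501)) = -3569291 / 8398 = -425.02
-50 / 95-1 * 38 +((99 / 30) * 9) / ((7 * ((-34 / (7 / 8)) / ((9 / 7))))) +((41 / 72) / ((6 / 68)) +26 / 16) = -298768909 / 9767520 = -30.59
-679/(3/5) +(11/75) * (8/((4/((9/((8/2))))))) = -169651/150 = -1131.01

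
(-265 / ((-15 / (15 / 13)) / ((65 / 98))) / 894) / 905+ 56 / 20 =222010133 / 79288860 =2.80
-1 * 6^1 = -6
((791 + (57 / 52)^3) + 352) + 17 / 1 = 163290473 / 140608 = 1161.32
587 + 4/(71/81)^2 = 2985311/5041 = 592.21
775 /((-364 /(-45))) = 34875 /364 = 95.81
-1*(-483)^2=-233289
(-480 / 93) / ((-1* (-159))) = -160 / 4929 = -0.03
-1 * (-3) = 3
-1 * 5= -5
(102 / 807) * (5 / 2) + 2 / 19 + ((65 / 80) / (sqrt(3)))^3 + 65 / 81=1.33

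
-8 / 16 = -0.50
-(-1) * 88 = 88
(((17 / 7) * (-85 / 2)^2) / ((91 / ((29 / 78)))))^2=12687309705625 / 39499177536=321.20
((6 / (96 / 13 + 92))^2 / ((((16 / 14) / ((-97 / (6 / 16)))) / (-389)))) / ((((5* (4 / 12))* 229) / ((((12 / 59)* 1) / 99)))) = 133914417 / 77527401545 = 0.00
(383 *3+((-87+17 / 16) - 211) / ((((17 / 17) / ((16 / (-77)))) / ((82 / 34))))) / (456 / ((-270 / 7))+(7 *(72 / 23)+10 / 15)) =879145560 / 7287203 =120.64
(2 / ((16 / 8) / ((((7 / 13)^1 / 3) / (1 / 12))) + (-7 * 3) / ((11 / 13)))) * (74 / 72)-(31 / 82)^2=-50976347 / 222638364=-0.23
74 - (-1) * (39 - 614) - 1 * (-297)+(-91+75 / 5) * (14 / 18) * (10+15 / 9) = -24128 / 27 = -893.63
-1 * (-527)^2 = -277729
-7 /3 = -2.33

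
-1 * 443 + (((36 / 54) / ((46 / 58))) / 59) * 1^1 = -1803395 / 4071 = -442.99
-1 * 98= -98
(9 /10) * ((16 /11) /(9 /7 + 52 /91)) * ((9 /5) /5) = 4536 /17875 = 0.25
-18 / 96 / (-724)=3 / 11584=0.00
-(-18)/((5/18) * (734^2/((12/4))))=243/673445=0.00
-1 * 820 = -820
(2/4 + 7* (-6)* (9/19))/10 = -737/380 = -1.94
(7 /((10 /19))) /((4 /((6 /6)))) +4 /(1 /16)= 2693 /40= 67.32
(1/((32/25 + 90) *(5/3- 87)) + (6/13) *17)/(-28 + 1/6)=-178759827/634140416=-0.28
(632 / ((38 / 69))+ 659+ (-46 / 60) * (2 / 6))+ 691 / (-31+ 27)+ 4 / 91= 508414391 / 311220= 1633.62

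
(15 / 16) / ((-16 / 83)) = -1245 / 256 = -4.86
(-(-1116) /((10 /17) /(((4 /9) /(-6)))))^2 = 4443664 /225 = 19749.62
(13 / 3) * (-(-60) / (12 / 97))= 6305 / 3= 2101.67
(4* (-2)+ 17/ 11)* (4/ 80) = -71/ 220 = -0.32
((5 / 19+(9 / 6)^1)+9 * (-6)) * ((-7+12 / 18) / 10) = 397 / 12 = 33.08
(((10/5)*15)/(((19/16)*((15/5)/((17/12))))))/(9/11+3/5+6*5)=4675/12312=0.38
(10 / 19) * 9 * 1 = 90 / 19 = 4.74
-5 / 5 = -1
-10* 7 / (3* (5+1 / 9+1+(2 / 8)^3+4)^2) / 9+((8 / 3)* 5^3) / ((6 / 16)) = 272183370560 / 306215001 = 888.86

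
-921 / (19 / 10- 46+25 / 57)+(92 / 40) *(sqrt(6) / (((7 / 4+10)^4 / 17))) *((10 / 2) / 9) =50048 *sqrt(6) / 43917129+524970 / 24887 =21.10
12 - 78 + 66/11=-60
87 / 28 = 3.11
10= 10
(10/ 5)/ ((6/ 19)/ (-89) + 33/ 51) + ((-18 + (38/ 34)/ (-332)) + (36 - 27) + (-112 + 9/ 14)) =-85695027345/ 730858492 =-117.25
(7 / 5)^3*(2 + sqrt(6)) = 686 / 125 + 343*sqrt(6) / 125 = 12.21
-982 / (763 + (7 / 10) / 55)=-540100 / 419657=-1.29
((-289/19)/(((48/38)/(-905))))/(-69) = -261545/1656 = -157.94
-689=-689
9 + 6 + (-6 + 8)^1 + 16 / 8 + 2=21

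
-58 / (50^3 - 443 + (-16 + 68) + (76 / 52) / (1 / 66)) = -754 / 1621171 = -0.00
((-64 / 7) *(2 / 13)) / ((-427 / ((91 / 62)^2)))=416 / 58621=0.01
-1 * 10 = -10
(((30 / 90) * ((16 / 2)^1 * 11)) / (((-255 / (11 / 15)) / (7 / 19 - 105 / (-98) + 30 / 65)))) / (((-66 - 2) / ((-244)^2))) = 1894614128 / 13491387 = 140.43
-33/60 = -11/20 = -0.55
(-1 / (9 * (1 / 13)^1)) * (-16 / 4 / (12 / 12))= 52 / 9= 5.78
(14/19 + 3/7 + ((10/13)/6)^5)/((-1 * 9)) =-13985166470/107998366203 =-0.13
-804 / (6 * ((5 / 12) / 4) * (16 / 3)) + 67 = -871 / 5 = -174.20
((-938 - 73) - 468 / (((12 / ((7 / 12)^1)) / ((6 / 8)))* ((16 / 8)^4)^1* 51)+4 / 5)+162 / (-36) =-22080327 / 21760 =-1014.72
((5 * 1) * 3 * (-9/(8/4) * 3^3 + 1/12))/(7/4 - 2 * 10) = 99.79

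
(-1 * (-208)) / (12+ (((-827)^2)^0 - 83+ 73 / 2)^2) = 832 / 8329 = 0.10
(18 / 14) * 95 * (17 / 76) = 765 / 28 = 27.32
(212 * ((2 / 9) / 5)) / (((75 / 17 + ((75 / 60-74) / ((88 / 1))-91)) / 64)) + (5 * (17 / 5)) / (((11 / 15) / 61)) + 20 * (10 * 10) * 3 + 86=1940212676531 / 258930045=7493.19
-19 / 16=-1.19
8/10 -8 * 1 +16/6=-68/15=-4.53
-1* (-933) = 933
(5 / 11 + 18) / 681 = 203 / 7491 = 0.03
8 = 8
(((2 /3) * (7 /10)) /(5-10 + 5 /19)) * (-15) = 133 /90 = 1.48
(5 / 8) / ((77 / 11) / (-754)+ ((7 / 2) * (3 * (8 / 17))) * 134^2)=32045 / 4549044388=0.00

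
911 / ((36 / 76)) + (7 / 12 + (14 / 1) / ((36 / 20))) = 23179 / 12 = 1931.58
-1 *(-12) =12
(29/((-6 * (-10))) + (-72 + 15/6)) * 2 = -4141/30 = -138.03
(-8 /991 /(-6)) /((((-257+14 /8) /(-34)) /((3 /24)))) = 68 /3035433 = 0.00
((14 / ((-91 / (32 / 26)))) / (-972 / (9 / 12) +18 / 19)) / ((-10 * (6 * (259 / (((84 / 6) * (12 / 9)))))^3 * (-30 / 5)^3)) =1216 / 10364878072708965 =0.00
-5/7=-0.71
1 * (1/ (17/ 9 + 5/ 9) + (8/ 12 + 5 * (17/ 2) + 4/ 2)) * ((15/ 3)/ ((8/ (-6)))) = -1880/ 11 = -170.91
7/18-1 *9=-155/18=-8.61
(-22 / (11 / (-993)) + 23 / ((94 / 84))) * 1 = 94308 / 47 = 2006.55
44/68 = 11/17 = 0.65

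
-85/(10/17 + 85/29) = -8381/347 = -24.15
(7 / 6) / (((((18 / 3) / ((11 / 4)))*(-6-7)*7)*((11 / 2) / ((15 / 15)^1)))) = -0.00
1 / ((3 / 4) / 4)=16 / 3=5.33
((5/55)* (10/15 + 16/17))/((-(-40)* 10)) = 41/112200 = 0.00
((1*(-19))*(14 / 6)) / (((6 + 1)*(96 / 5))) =-95 / 288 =-0.33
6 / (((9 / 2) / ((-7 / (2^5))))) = -7 / 24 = -0.29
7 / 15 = 0.47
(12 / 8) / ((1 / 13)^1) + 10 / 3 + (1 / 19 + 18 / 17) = 46405 / 1938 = 23.94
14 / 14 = 1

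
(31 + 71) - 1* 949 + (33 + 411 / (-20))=-16691 / 20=-834.55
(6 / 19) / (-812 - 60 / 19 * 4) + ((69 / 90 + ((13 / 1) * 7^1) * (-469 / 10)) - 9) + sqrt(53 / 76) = -502488473 / 117510 + sqrt(1007) / 38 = -4275.30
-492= -492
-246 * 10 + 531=-1929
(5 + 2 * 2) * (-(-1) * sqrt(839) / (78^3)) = sqrt(839) / 52728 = 0.00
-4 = -4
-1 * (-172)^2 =-29584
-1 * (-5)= 5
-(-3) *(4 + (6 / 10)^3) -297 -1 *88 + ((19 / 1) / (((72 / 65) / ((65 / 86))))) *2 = -134065849 / 387000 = -346.42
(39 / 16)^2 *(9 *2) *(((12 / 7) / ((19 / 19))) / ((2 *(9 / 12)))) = 13689 / 112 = 122.22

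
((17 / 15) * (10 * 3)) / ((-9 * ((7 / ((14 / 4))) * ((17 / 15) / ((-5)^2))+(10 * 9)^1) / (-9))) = 6375 / 16892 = 0.38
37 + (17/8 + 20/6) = 1019/24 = 42.46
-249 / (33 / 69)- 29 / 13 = -74770 / 143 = -522.87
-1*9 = -9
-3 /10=-0.30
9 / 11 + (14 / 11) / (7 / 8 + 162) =11839 / 14333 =0.83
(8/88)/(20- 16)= 1/44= 0.02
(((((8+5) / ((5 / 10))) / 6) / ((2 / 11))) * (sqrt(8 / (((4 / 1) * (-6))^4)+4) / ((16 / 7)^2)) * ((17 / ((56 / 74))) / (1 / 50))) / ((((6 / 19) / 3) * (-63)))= -42724825 * sqrt(331778) / 15925248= -1545.32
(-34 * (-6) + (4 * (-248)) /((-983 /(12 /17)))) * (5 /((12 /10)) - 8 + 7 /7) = -570158 /983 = -580.02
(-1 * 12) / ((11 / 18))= -216 / 11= -19.64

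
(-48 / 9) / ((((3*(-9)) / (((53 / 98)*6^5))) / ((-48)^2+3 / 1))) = 93904128 / 49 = 1916410.78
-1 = -1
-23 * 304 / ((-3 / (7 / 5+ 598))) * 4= 5588006.40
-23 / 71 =-0.32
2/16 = 1/8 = 0.12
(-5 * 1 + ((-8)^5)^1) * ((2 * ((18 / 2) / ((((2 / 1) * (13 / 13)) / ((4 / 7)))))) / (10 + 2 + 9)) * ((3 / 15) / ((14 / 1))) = -114.66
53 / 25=2.12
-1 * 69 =-69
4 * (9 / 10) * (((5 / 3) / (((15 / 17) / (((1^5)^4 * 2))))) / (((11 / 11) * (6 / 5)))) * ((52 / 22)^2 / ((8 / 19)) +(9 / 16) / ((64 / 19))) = 28300291 / 185856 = 152.27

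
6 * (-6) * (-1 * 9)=324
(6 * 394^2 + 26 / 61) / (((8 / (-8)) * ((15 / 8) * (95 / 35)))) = -3181718512 / 17385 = -183015.16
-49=-49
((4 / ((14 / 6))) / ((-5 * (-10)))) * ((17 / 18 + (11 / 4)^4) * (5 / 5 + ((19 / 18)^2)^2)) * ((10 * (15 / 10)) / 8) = 900481619 / 107495424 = 8.38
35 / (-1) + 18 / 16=-271 / 8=-33.88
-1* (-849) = 849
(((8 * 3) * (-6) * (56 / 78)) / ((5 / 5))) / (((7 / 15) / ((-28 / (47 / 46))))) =3709440 / 611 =6071.10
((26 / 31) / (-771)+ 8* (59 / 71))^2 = 127225450889476 / 2879710574841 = 44.18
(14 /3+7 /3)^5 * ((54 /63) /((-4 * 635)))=-7203 /1270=-5.67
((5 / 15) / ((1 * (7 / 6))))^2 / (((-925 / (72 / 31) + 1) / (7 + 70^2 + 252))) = -212256 / 200221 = -1.06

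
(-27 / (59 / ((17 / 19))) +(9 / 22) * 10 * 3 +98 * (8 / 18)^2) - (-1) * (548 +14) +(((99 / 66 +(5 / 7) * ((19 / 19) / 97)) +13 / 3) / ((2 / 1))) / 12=6439734091289 / 10851082704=593.46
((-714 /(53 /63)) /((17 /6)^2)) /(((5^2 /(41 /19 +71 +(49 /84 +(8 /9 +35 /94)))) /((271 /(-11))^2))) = -192511.31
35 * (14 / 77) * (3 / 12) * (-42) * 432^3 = -59256852480 / 11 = -5386986589.09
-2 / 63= -0.03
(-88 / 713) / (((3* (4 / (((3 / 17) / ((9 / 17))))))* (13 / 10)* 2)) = -110 / 83421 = -0.00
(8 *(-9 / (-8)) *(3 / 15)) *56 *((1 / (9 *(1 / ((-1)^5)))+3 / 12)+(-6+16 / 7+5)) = 718 / 5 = 143.60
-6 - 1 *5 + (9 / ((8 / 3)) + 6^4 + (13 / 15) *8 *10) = 1357.71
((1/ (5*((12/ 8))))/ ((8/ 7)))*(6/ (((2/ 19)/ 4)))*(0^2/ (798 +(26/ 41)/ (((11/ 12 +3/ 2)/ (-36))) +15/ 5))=0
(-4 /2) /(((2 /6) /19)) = -114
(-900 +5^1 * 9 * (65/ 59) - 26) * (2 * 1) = -103418/ 59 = -1752.85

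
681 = 681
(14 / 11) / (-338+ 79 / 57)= -114 / 30151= -0.00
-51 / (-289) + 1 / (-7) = 4 / 119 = 0.03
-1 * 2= -2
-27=-27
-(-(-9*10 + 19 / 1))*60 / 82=-2130 / 41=-51.95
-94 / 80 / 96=-47 / 3840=-0.01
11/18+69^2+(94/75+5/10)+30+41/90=239691/50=4793.82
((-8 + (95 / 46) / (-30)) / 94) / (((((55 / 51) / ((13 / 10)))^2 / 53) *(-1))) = 17294256213 / 2616020000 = 6.61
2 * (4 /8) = 1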